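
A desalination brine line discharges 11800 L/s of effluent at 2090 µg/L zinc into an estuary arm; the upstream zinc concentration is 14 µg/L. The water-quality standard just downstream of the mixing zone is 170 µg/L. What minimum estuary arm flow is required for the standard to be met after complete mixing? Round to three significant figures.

145000 L/s

Set C_mix = 170: (Q·14.00 + 11800·2090) / (Q + 11800) = 170
→ Q = 11800·(2090 − 170)/(170 − 14.00) = 145200 L/s.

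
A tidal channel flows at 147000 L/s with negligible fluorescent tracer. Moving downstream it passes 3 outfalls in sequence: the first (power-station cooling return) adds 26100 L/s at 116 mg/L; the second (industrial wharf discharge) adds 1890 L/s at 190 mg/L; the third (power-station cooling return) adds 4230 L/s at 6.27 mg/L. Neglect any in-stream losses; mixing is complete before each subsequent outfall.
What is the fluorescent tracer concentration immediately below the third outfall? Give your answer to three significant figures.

Outfall 1: combined Q = 173100 L/s; C = (147000·0 + 26100·116.0)/173100 = 17.49 mg/L.
Outfall 2: combined Q = 175000 L/s; C = (173100·17.49 + 1890·190.0)/175000 = 19.35 mg/L.
Outfall 3: combined Q = 179200 L/s; C = (175000·19.35 + 4230·6.270)/179200 = 19.04 mg/L.

19.0 mg/L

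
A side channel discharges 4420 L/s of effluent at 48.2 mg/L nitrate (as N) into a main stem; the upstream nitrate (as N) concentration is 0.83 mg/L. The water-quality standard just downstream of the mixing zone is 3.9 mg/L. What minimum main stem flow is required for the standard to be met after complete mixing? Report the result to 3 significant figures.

Set C_mix = 3.9: (Q·0.8300 + 4420·48.20) / (Q + 4420) = 3.9
→ Q = 4420·(48.20 − 3.9)/(3.9 − 0.8300) = 63780 L/s.

63800 L/s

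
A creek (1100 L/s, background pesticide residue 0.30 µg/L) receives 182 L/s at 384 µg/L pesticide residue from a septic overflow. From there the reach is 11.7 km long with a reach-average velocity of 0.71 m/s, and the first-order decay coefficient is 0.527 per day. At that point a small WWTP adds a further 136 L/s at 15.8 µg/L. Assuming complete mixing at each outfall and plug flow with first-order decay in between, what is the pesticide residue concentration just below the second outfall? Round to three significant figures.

46.3 µg/L

After mixing, C = (1100·0.3000 + 182.0·384.0) / 1282 = 70220/1282 = 54.77 µg/L; combined flow 1282 L/s.
Travel time t = 11.7·1000 / 0.71 = 16480 s = 4.577 h.
Applying C = C₀e^(−kt): 54.77 × 0.9044 = 49.53 µg/L.
At the second outfall, C = (1282·49.53 + 136.0·15.80) / (1282 + 136.0) = 46.30 µg/L.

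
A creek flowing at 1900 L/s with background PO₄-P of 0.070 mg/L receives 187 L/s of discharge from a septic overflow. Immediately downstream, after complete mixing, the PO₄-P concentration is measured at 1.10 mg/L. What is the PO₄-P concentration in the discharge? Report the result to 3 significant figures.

11.6 mg/L

Mass balance: 1900·0.07000 + 187.0·Cₑ = 2087·1.100
→ Cₑ = (2087·1.100 − 1900·0.07000) / 187.0 = 11.57 mg/L.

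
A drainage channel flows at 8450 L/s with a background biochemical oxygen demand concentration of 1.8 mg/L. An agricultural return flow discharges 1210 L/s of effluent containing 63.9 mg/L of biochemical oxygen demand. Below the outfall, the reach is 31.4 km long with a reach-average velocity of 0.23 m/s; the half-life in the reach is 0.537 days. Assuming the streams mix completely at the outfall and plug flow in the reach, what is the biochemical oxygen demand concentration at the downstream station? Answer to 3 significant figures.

1.25 mg/L

Mass balance: C = (8450·1.800 + 1210·63.90) / 9660 = 92530/9660 = 9.579 mg/L.
Travel time t = 31.4·1000 / 0.23 = 136500 s = 37.92 h.
Half-life 0.537 d → k = ln 2 / 0.537 = 1.291 d⁻¹.
Applying C = C₀e^(−kt): 9.579 × 0.1301 = 1.246 mg/L.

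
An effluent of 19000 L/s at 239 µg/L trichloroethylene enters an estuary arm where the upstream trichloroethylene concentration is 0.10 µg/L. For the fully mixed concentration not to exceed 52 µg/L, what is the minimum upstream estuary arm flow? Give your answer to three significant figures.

Set C_mix = 52: (Q·0.1000 + 19000·239.0) / (Q + 19000) = 52
→ Q = 19000·(239.0 − 52)/(52 − 0.1000) = 68460 L/s.

68500 L/s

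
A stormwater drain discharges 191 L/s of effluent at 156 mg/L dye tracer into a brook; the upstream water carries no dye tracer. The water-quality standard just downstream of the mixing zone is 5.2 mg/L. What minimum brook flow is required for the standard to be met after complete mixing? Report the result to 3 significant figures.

5540 L/s

Set C_mix = 5.2: (Q·0 + 191.0·156.0) / (Q + 191.0) = 5.2
→ Q = 191.0·(156.0 − 5.2)/(5.2 − 0) = 5539 L/s.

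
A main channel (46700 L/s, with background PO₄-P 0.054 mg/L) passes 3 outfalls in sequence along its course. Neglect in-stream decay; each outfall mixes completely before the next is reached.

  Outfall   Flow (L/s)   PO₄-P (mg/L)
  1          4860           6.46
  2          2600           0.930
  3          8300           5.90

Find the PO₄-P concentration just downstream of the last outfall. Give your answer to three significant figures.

1.37 mg/L

Below outfall 1: Q → 51560 L/s, C = (46700·0.05400 + 4860·6.460)/51560 = 0.6578 mg/L.
Below outfall 2: Q → 54160 L/s, C = (51560·0.6578 + 2600·0.9300)/54160 = 0.6709 mg/L.
Below outfall 3: Q → 62460 L/s, C = (54160·0.6709 + 8300·5.900)/62460 = 1.366 mg/L.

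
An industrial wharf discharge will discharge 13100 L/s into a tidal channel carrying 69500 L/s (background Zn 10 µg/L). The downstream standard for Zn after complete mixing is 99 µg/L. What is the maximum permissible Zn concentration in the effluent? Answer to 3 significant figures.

At the limit, (Qr·Cr + Qe·Cₑ)/(Qr + Qe) = 99:
Cₑ = (82600·99 − 69500·10.00) / 13100 = 571.2 µg/L.

571 µg/L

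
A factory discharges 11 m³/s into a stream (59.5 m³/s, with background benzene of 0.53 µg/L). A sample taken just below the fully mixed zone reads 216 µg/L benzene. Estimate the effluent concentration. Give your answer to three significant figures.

Mass balance: 59.50·0.5300 + 11.00·Cₑ = 70.50·216.0
→ Cₑ = (70.50·216.0 − 59.50·0.5300) / 11.00 = 1381 µg/L.

1380 µg/L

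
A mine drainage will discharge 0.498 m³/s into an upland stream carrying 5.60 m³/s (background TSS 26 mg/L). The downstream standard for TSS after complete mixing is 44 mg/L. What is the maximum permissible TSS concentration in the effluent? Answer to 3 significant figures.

At the limit, (Qr·Cr + Qe·Cₑ)/(Qr + Qe) = 44:
Cₑ = (6.098·44 − 5.600·26.00) / 0.4980 = 246.4 mg/L.

246 mg/L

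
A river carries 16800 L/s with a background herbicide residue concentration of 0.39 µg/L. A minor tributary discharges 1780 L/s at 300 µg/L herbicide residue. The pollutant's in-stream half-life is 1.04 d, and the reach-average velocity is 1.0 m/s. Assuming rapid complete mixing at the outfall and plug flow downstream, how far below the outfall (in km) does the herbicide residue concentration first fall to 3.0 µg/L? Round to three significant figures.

295 km

Mixed concentration C = ΣQC/ΣQ = (16800·0.3900 + 1780·300.0) / 18580 = 540600/18580 = 29.09 µg/L.
Half-life 1.04 d → k = ln 2 / 1.04 = 0.6665 d⁻¹.
Set 29.09·exp(−k·t) = 3.0 → t = ln(29.09/3.0)/k = 294500 s = 81.81 h.
Distance = v·t = 1.0·294500 = 294500 m = 294.5 km.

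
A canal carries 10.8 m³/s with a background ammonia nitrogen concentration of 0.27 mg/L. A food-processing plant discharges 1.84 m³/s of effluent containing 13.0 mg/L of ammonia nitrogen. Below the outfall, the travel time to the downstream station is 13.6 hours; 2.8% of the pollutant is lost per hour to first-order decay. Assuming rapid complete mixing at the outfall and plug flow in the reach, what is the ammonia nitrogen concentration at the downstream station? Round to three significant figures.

1.44 mg/L

Flow-weighted average: C = (10.80·0.2700 + 1.840·13.00) / 12.64 = 26.84/12.64 = 2.123 mg/L.
2.8%/h lost → k = −ln(1 − 0.028) = 0.02840 h⁻¹.
First-order decay: C = 2.123·exp(−k·t) = 2.123·0.6796 = 1.443 mg/L.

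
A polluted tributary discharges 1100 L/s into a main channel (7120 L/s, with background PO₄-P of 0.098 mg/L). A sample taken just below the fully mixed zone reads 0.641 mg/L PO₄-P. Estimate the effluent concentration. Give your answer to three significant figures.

Mass balance: 7120·0.09800 + 1100·Cₑ = 8220·0.6410
→ Cₑ = (8220·0.6410 − 7120·0.09800) / 1100 = 4.156 mg/L.

4.16 mg/L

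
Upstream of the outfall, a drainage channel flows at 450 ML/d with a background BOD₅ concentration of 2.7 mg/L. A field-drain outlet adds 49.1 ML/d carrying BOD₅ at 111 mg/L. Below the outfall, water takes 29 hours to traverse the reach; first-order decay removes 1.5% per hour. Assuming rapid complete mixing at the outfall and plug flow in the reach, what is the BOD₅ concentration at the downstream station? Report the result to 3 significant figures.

8.62 mg/L

Mixed concentration C = ΣQC/ΣQ = (450.0·2.700 + 49.10·111.0) / 499.1 = 6665/499.1 = 13.35 mg/L.
1.5%/h lost → k = −ln(1 − 0.015) = 0.01511 h⁻¹.
First-order decay: C = 13.35·exp(−k·t) = 13.35·0.6451 = 8.615 mg/L.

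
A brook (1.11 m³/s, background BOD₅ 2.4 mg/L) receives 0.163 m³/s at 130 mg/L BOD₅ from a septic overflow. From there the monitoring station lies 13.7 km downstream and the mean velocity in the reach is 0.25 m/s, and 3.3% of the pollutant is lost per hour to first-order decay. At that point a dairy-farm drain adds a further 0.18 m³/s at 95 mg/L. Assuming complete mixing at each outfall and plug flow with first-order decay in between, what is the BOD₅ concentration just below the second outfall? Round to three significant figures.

21.6 mg/L

Flow-weighted average: C = (1.110·2.400 + 0.1630·130.0) / 1.273 = 23.85/1.273 = 18.74 mg/L; combined flow 1.273 m³/s.
Travel time t = 13.7·1000 / 0.25 = 54800 s = 15.22 h.
3.3%/h lost → k = −ln(1 − 0.033) = 0.03356 h⁻¹.
Decay over the reach: 18.74·exp(−kt) = 18.74·0.6000 = 11.24 mg/L.
At the second outfall, C = (1.273·11.24 + 0.1800·95.00) / (1.273 + 0.1800) = 21.62 mg/L.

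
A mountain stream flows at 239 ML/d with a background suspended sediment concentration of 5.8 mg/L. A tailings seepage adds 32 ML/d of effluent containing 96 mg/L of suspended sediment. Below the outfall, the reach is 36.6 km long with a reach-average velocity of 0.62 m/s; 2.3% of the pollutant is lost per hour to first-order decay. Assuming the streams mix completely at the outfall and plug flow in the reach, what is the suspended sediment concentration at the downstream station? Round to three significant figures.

11.2 mg/L

Mass balance: C = (239.0·5.800 + 32.00·96.00) / 271.0 = 4458/271.0 = 16.45 mg/L.
Travel time t = 36.6·1000 / 0.62 = 59030 s = 16.40 h.
2.3%/h lost → k = −ln(1 − 0.023) = 0.02327 h⁻¹.
After decay, C = 16.45 × e^(−kt) = 16.45 × 0.6828 = 11.23 mg/L.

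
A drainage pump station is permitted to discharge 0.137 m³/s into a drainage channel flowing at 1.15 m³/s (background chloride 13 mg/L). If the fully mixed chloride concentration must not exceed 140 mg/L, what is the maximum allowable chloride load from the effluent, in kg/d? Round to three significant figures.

14300 kg/d

Mass balance at the limit: 1.150·13.00 + 0.1370·Cₑ = 1.287·140 → Cₑ = 1206 mg/L.
Load = 0.1370 m³/s × 1206 g/m³ × 86 400 s/d = 14280 kg/d.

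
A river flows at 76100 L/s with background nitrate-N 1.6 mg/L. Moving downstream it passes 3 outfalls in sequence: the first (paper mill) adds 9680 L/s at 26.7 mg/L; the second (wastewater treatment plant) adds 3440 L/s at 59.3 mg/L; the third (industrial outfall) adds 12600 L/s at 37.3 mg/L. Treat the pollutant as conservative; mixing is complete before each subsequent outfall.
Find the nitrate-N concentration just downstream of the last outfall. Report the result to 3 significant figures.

10.4 mg/L

Outfall 1: combined Q = 85780 L/s; C = (76100·1.600 + 9680·26.70)/85780 = 4.432 mg/L.
Outfall 2: combined Q = 89220 L/s; C = (85780·4.432 + 3440·59.30)/89220 = 6.548 mg/L.
Outfall 3: combined Q = 101800 L/s; C = (89220·6.548 + 12600·37.30)/101800 = 10.35 mg/L.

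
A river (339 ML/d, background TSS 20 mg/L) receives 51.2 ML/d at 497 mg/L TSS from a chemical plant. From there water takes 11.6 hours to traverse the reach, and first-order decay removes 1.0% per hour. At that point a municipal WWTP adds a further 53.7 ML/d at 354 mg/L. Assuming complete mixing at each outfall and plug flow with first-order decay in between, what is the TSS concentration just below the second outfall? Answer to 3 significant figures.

Flow-weighted average: C = (339.0·20.00 + 51.20·497.0) / 390.2 = 32230/390.2 = 82.59 mg/L; combined flow 390.2 ML/d.
1.0%/h lost → k = −ln(1 − 0.01) = 0.01005 h⁻¹.
Decay over the reach: 82.59·exp(−kt) = 82.59·0.8900 = 73.50 mg/L.
Second outfall: C = (390.2·73.50 + 53.70·354.0)/443.9 = 107.4 mg/L.

107 mg/L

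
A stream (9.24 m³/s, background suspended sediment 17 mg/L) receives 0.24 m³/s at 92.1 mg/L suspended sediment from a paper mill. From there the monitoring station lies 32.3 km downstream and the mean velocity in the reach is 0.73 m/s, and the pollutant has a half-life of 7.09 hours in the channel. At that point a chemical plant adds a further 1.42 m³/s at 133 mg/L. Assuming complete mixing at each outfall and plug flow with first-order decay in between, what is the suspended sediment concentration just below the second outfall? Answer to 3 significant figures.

Conservation of mass: C = (9.240·17.00 + 0.2400·92.10) / 9.480 = 179.2/9.480 = 18.90 mg/L; combined flow 9.480 m³/s.
Travel time t = 32.3·1000 / 0.73 = 44250 s = 12.29 h.
Half-life 7.09 h → k = ln 2 / 7.09 = 0.09776 h⁻¹ = 2.346 d⁻¹.
Decay over the reach: 18.90·exp(−kt) = 18.90·0.3007 = 5.684 mg/L.
Second outfall: C = (9.480·5.684 + 1.420·133.0)/10.90 = 22.27 mg/L.

22.3 mg/L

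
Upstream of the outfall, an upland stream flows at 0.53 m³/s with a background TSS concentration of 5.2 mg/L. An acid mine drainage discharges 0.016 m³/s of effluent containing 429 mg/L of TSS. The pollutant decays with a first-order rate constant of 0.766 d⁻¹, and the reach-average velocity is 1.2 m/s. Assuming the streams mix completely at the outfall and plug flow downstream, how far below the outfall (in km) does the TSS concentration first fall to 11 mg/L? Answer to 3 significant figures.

Mixed concentration C = ΣQC/ΣQ = (0.5300·5.200 + 0.01600·429.0) / 0.5460 = 9.620/0.5460 = 17.62 mg/L.
Set 17.62·exp(−k·t) = 11 → t = ln(17.62/11)/k = 53140 s = 14.76 h.
Distance = v·t = 1.2·53140 = 63760 m = 63.76 km.

63.8 km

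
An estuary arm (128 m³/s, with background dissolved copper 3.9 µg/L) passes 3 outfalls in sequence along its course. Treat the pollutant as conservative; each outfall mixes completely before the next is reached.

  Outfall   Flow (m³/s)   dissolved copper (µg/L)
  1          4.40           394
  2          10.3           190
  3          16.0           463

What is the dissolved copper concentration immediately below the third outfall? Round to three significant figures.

Outfall 1: combined Q = 132.4 m³/s; C = (128.0·3.900 + 4.400·394.0)/132.4 = 16.86 µg/L.
Outfall 2: combined Q = 142.7 m³/s; C = (132.4·16.86 + 10.30·190.0)/142.7 = 29.36 µg/L.
Outfall 3: combined Q = 158.7 m³/s; C = (142.7·29.36 + 16.00·463.0)/158.7 = 73.08 µg/L.

73.1 µg/L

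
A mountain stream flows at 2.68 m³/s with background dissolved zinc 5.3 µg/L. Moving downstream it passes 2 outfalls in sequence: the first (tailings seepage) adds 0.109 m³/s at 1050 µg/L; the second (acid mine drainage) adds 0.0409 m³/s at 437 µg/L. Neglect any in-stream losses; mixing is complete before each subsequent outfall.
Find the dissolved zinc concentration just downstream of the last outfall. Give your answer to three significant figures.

51.8 µg/L

Below outfall 1: Q → 2.789 m³/s, C = (2.680·5.300 + 0.1090·1050)/2.789 = 46.13 µg/L.
Below outfall 2: Q → 2.830 m³/s, C = (2.789·46.13 + 0.04090·437.0)/2.830 = 51.78 µg/L.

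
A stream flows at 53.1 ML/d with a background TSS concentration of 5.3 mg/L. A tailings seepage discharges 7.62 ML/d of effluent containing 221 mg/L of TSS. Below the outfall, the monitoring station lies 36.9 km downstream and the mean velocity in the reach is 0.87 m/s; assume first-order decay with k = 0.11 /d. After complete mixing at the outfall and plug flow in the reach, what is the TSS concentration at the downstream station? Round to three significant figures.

30.7 mg/L

After mixing, C = (53.10·5.300 + 7.620·221.0) / 60.72 = 1965/60.72 = 32.37 mg/L.
Travel time t = 36.9·1000 / 0.87 = 42410 s = 11.78 h.
Decay over the reach: 32.37·exp(−kt) = 32.37·0.9474 = 30.67 mg/L.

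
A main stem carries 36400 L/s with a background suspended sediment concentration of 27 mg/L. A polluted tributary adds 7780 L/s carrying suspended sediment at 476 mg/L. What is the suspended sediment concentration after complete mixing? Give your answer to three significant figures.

Conservation of mass: C = (36400·27.00 + 7780·476.0) / 44180 = 4686000/44180 = 106.1 mg/L.

106 mg/L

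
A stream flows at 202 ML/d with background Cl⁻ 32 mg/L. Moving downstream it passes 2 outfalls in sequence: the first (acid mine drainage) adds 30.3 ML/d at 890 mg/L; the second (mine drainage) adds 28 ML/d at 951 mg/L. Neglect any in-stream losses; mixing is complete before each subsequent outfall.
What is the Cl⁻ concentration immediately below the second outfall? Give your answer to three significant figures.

231 mg/L

Below outfall 1: Q → 232.3 ML/d, C = (202.0·32.00 + 30.30·890.0)/232.3 = 143.9 mg/L.
Below outfall 2: Q → 260.3 ML/d, C = (232.3·143.9 + 28.00·951.0)/260.3 = 230.7 mg/L.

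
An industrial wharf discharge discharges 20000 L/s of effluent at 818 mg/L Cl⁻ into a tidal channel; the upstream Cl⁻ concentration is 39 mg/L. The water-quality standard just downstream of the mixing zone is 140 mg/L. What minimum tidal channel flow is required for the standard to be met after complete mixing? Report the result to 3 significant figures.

134000 L/s

Set C_mix = 140: (Q·39.00 + 20000·818.0) / (Q + 20000) = 140
→ Q = 20000·(818.0 − 140)/(140 − 39.00) = 134300 L/s.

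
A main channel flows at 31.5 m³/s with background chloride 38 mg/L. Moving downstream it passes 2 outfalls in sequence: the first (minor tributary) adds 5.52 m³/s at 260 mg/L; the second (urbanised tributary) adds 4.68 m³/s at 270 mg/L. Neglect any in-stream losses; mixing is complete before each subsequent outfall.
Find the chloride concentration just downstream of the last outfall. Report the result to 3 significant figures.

93.4 mg/L

Below outfall 1: Q → 37.02 m³/s, C = (31.50·38.00 + 5.520·260.0)/37.02 = 71.10 mg/L.
Below outfall 2: Q → 41.70 m³/s, C = (37.02·71.10 + 4.680·270.0)/41.70 = 93.42 mg/L.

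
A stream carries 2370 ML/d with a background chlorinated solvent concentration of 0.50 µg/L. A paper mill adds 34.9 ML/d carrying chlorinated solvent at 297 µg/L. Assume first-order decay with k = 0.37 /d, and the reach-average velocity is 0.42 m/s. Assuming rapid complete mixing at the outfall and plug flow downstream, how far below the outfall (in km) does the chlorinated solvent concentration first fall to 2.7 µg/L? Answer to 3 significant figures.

After mixing, C = (2370·0.5000 + 34.90·297.0) / 2405 = 11550/2405 = 4.803 µg/L.
Set 4.803·exp(−k·t) = 2.7 → t = ln(4.803/2.7)/k = 134500 s = 37.36 h.
Distance = v·t = 0.42·134500 = 56490 m = 56.49 km.

56.5 km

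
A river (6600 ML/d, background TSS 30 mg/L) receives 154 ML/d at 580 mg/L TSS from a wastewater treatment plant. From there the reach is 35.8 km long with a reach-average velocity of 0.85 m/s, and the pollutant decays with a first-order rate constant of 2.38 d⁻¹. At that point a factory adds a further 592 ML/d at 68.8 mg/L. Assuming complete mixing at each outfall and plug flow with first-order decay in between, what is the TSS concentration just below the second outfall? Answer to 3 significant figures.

Mass balance: C = (6600·30.00 + 154.0·580.0) / 6754 = 287300/6754 = 42.54 mg/L; combined flow 6754 ML/d.
Travel time t = 35.8·1000 / 0.85 = 42120 s = 11.70 h.
Decay over the reach: 42.54·exp(−kt) = 42.54·0.3134 = 13.33 mg/L.
Second outfall: C = (6754·13.33 + 592.0·68.80)/7346 = 17.80 mg/L.

17.8 mg/L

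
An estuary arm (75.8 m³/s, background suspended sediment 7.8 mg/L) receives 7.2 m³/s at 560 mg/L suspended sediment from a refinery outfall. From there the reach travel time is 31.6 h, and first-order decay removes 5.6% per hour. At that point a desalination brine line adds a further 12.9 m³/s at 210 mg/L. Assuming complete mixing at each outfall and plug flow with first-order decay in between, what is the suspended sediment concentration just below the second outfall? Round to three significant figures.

Mass balance: C = (75.80·7.800 + 7.200·560.0) / 83.00 = 4623/83.00 = 55.70 mg/L; combined flow 83.00 m³/s.
5.6%/h lost → k = −ln(1 − 0.056) = 0.05763 h⁻¹.
Decay over the reach: 55.70·exp(−kt) = 55.70·0.1619 = 9.015 mg/L.
Second outfall: C = (83.00·9.015 + 12.90·210.0)/95.90 = 36.05 mg/L.

36.1 mg/L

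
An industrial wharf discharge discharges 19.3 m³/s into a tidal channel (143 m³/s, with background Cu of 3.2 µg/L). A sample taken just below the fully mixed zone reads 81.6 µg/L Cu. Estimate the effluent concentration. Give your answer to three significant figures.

662 µg/L

Mass balance: 143.0·3.200 + 19.30·Cₑ = 162.3·81.60
→ Cₑ = (162.3·81.60 − 143.0·3.200) / 19.30 = 662.5 µg/L.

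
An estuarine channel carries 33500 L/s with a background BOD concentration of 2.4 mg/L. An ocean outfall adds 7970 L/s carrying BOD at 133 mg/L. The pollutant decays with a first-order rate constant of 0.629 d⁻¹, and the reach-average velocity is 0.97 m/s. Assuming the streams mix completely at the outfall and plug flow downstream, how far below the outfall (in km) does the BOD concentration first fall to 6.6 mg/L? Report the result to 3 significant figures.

Conservation of mass: C = (33500·2.400 + 7970·133.0) / 41470 = 1140000/41470 = 27.50 mg/L.
Set 27.50·exp(−k·t) = 6.6 → t = ln(27.50/6.6)/k = 196000 s = 54.45 h.
Distance = v·t = 0.97·196000 = 190100 m = 190.1 km.

190 km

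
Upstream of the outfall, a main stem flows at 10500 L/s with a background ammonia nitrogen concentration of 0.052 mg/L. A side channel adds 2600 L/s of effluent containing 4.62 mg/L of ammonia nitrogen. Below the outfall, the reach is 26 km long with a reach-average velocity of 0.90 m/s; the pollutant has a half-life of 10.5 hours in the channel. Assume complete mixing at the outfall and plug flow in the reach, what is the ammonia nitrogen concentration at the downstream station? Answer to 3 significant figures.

0.564 mg/L

Mixed concentration C = ΣQC/ΣQ = (10500·0.05200 + 2600·4.620) / 13100 = 12560/13100 = 0.9586 mg/L.
Travel time t = 26·1000 / 0.90 = 28890 s = 8.025 h.
Half-life 10.5 h → k = ln 2 / 10.5 = 0.06601 h⁻¹ = 1.584 d⁻¹.
Applying C = C₀e^(−kt): 0.9586 × 0.5888 = 0.5644 mg/L.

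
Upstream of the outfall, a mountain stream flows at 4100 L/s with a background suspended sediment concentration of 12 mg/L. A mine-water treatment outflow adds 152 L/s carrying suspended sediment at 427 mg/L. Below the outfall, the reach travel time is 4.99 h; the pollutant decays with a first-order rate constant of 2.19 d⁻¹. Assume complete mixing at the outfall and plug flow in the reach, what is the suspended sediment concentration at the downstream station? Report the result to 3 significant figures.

17.0 mg/L

Mass balance: C = (4100·12.00 + 152.0·427.0) / 4252 = 114100/4252 = 26.84 mg/L.
Decay over the reach: 26.84·exp(−kt) = 26.84·0.6342 = 17.02 mg/L.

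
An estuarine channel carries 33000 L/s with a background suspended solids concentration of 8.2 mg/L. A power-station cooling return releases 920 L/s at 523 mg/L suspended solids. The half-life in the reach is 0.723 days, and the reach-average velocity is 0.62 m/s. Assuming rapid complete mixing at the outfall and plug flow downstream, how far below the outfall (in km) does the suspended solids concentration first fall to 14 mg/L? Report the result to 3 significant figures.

Mass balance: C = (33000·8.200 + 920.0·523.0) / 33920 = 751800/33920 = 22.16 mg/L.
Half-life 0.723 d → k = ln 2 / 0.723 = 0.9587 d⁻¹.
Set 22.16·exp(−k·t) = 14 → t = ln(22.16/14)/k = 41400 s = 11.50 h.
Distance = v·t = 0.62·41400 = 25670 m = 25.67 km.

25.7 km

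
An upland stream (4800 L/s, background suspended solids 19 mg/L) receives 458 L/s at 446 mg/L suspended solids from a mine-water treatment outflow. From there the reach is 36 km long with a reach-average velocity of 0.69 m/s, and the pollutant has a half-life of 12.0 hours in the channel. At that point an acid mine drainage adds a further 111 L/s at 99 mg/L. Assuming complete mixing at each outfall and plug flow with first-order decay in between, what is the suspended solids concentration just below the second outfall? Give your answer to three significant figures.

25.9 mg/L

Mass balance: C = (4800·19.00 + 458.0·446.0) / 5258 = 295500/5258 = 56.19 mg/L; combined flow 5258 L/s.
Travel time t = 36·1000 / 0.69 = 52170 s = 14.49 h.
Half-life 12.0 h → k = ln 2 / 12.0 = 0.05776 h⁻¹ = 1.386 d⁻¹.
Decay over the reach: 56.19·exp(−kt) = 56.19·0.4329 = 24.33 mg/L.
Second outfall: C = (5258·24.33 + 111.0·99.00)/5369 = 25.87 mg/L.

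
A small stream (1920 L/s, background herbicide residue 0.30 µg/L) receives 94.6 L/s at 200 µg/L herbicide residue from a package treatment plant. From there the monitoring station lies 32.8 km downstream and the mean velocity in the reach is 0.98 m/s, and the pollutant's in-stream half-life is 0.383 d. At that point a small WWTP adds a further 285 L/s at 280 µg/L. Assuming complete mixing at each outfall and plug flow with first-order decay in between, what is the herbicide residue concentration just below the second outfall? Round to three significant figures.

38.9 µg/L

Mass balance: C = (1920·0.3000 + 94.60·200.0) / 2015 = 19500/2015 = 9.677 µg/L; combined flow 2015 L/s.
Travel time t = 32.8·1000 / 0.98 = 33470 s = 9.297 h.
Half-life 0.383 d → k = ln 2 / 0.383 = 1.810 d⁻¹.
Decay over the reach: 9.677·exp(−kt) = 9.677·0.4961 = 4.800 µg/L.
At the second outfall, C = (2015·4.800 + 285.0·280.0) / (2015 + 285.0) = 38.91 µg/L.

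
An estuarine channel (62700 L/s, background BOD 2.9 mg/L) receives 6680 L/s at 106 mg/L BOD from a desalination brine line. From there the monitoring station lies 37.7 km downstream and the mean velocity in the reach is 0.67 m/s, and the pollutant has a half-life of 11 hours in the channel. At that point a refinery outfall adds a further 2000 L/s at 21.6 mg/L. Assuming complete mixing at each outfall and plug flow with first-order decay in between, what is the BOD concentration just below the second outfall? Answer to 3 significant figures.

Mixed concentration C = ΣQC/ΣQ = (62700·2.900 + 6680·106.0) / 69380 = 889900/69380 = 12.83 mg/L; combined flow 69380 L/s.
Travel time t = 37.7·1000 / 0.67 = 56270 s = 15.63 h.
Half-life 11 h → k = ln 2 / 11 = 0.06301 h⁻¹ = 1.512 d⁻¹.
Decay over the reach: 12.83·exp(−kt) = 12.83·0.3735 = 4.790 mg/L.
At the second outfall, C = (69380·4.790 + 2000·21.60) / (69380 + 2000) = 5.261 mg/L.

5.26 mg/L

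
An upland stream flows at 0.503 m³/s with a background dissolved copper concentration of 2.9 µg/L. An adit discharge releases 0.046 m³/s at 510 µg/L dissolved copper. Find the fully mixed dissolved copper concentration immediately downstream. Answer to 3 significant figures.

Mixed concentration C = ΣQC/ΣQ = (0.5030·2.900 + 0.04600·510.0) / 0.5490 = 24.92/0.5490 = 45.39 µg/L.

45.4 µg/L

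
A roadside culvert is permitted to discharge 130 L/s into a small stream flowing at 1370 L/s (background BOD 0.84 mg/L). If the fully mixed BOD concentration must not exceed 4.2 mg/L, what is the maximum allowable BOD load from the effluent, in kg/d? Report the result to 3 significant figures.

Mass balance at the limit: 1370·0.8400 + 130.0·Cₑ = 1500·4.2 → Cₑ = 39.61 mg/L.
130.0 L/s = 0.1300 m³/s. Load = 0.1300 m³/s × 39.61 g/m³ × 86 400 s/d = 444.9 kg/d.

445 kg/d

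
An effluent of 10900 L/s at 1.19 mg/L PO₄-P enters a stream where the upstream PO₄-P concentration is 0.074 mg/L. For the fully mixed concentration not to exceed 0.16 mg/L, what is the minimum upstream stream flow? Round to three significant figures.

131000 L/s

Set C_mix = 0.16: (Q·0.07400 + 10900·1.190) / (Q + 10900) = 0.16
→ Q = 10900·(1.190 − 0.16)/(0.16 − 0.07400) = 130500 L/s.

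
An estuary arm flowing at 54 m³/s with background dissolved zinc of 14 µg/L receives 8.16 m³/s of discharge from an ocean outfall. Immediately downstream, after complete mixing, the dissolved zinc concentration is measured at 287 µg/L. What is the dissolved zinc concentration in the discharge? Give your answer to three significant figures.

2090 µg/L

Mass balance: 54.00·14.00 + 8.160·Cₑ = 62.16·287.0
→ Cₑ = (62.16·287.0 − 54.00·14.00) / 8.160 = 2094 µg/L.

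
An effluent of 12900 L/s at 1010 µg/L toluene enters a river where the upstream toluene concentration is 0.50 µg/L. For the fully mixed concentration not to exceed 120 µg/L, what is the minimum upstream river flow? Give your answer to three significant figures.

Set C_mix = 120: (Q·0.5000 + 12900·1010) / (Q + 12900) = 120
→ Q = 12900·(1010 − 120)/(120 − 0.5000) = 96080 L/s.

96100 L/s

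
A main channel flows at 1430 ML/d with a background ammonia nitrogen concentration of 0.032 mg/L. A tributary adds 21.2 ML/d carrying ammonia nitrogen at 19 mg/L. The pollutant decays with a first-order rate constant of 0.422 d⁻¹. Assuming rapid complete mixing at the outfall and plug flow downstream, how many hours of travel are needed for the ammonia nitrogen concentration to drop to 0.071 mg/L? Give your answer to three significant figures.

83.7 h

Mass balance: C = (1430·0.03200 + 21.20·19.00) / 1451 = 448.6/1451 = 0.3091 mg/L.
0.3091·exp(−k·t) = 0.071 → t = ln(0.3091/0.071)/k = 301200 s = 83.66 h.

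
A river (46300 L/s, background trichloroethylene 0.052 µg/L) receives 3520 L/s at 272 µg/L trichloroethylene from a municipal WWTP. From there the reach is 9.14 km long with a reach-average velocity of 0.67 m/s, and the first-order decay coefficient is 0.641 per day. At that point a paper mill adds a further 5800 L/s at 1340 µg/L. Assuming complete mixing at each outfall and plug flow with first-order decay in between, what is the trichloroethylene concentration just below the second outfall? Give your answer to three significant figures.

155 µg/L

Mass balance: C = (46300·0.05200 + 3520·272.0) / 49820 = 959800/49820 = 19.27 µg/L; combined flow 49820 L/s.
Travel time t = 9.14·1000 / 0.67 = 13640 s = 3.789 h.
Applying C = C₀e^(−kt): 19.27 × 0.9037 = 17.41 µg/L.
At the second outfall, C = (49820·17.41 + 5800·1340) / (49820 + 5800) = 155.3 µg/L.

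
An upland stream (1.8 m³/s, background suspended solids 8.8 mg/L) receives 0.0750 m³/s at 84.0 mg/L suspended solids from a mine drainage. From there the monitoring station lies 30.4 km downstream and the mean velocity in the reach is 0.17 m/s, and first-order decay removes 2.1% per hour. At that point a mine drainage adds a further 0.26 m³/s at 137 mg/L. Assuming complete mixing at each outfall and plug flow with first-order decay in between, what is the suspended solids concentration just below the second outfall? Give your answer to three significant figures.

After mixing, C = (1.800·8.800 + 0.07500·84.00) / 1.875 = 22.14/1.875 = 11.81 mg/L; combined flow 1.875 m³/s.
Travel time t = 30.4·1000 / 0.17 = 178800 s = 49.67 h.
2.1%/h lost → k = −ln(1 − 0.021) = 0.02122 h⁻¹.
After decay, C = 11.81 × e^(−kt) = 11.81 × 0.3485 = 4.115 mg/L.
Second outfall: C = (1.875·4.115 + 0.2600·137.0)/2.135 = 20.30 mg/L.

20.3 mg/L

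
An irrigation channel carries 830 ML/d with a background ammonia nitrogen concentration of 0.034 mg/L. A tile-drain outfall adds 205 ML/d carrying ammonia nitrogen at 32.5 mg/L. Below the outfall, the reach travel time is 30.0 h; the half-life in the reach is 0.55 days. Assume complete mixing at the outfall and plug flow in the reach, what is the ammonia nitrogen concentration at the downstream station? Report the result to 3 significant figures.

1.34 mg/L

After mixing, C = (830.0·0.03400 + 205.0·32.50) / 1035 = 6691/1035 = 6.464 mg/L.
Half-life 0.55 d → k = ln 2 / 0.55 = 1.260 d⁻¹.
Applying C = C₀e^(−kt): 6.464 × 0.2069 = 1.338 mg/L.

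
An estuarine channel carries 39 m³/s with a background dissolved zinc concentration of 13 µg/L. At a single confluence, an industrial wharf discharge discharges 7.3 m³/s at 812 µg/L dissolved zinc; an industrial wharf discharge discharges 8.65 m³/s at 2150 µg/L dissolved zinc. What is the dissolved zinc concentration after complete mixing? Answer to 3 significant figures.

456 µg/L

Mass balance: C = (39.00·13.00 + 7.300·812.0 + 8.650·2150) / 54.95 = 25030/54.95 = 455.5 µg/L.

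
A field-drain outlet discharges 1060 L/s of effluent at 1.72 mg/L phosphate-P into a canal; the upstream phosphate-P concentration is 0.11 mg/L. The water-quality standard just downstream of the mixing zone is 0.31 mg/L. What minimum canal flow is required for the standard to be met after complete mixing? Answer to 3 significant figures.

Set C_mix = 0.31: (Q·0.1100 + 1060·1.720) / (Q + 1060) = 0.31
→ Q = 1060·(1.720 − 0.31)/(0.31 − 0.1100) = 7473 L/s.

7470 L/s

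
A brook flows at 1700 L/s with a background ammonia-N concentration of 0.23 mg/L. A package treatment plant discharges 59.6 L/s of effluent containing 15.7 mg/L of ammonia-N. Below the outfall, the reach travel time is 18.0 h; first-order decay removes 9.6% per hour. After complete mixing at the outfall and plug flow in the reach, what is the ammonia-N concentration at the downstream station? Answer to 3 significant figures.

Flow-weighted average: C = (1700·0.2300 + 59.60·15.70) / 1760 = 1327/1760 = 0.7540 mg/L.
9.6%/h lost → k = −ln(1 − 0.096) = 0.1009 h⁻¹.
First-order decay: C = 0.7540·exp(−k·t) = 0.7540·0.1626 = 0.1226 mg/L.

0.123 mg/L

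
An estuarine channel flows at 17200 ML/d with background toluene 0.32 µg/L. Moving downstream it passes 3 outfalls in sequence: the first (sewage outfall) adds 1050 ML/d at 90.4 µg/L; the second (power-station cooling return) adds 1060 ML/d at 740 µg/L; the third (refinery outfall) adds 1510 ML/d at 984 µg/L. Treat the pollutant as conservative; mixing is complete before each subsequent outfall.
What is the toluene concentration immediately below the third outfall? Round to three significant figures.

Outfall 1: combined Q = 18250 ML/d; C = (17200·0.3200 + 1050·90.40)/18250 = 5.503 µg/L.
Outfall 2: combined Q = 19310 ML/d; C = (18250·5.503 + 1060·740.0)/19310 = 45.82 µg/L.
Outfall 3: combined Q = 20820 ML/d; C = (19310·45.82 + 1510·984.0)/20820 = 113.9 µg/L.

114 µg/L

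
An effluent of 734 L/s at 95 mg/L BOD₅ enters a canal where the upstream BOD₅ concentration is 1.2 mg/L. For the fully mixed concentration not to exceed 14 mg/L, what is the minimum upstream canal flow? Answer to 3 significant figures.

4640 L/s

Set C_mix = 14: (Q·1.200 + 734.0·95.00) / (Q + 734.0) = 14
→ Q = 734.0·(95.00 − 14)/(14 − 1.200) = 4645 L/s.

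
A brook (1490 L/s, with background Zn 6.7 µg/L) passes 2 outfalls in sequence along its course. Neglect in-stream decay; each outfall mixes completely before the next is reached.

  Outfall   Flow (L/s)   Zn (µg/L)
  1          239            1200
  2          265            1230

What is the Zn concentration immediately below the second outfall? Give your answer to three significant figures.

312 µg/L

After outfall 1: Q = 1490 + 239.0 = 1729 L/s; C = (1490·6.700 + 239.0·1200)/1729 = 171.7 µg/L.
After outfall 2: Q = 1729 + 265.0 = 1994 L/s; C = (1729·171.7 + 265.0·1230)/1994 = 312.3 µg/L.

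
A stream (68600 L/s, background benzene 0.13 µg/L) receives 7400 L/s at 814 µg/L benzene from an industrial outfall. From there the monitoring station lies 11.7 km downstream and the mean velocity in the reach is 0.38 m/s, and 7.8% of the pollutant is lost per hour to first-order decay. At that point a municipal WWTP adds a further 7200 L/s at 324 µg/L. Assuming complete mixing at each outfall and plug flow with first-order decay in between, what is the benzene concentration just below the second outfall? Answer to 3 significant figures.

Flow-weighted average: C = (68600·0.1300 + 7400·814.0) / 76000 = 6033000/76000 = 79.38 µg/L; combined flow 76000 L/s.
Travel time t = 11.7·1000 / 0.38 = 30790 s = 8.553 h.
7.8%/h lost → k = −ln(1 − 0.078) = 0.08121 h⁻¹.
Decay over the reach: 79.38·exp(−kt) = 79.38·0.4993 = 39.63 µg/L.
At the second outfall, C = (76000·39.63 + 7200·324.0) / (76000 + 7200) = 64.24 µg/L.

64.2 µg/L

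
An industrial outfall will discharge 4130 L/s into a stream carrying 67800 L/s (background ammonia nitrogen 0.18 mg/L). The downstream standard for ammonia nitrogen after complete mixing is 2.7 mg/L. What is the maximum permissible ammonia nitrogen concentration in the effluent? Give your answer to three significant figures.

44.1 mg/L

At the limit, (Qr·Cr + Qe·Cₑ)/(Qr + Qe) = 2.7:
Cₑ = (71930·2.7 − 67800·0.1800) / 4130 = 44.07 mg/L.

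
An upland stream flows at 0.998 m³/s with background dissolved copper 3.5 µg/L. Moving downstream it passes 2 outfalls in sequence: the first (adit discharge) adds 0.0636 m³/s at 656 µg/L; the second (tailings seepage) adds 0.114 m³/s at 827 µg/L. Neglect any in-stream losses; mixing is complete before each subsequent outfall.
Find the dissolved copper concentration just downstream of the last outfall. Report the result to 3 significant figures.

119 µg/L

After outfall 1: Q = 0.9980 + 0.06360 = 1.062 m³/s; C = (0.9980·3.500 + 0.06360·656.0)/1.062 = 42.59 µg/L.
After outfall 2: Q = 1.062 + 0.1140 = 1.176 m³/s; C = (1.062·42.59 + 0.1140·827.0)/1.176 = 118.7 µg/L.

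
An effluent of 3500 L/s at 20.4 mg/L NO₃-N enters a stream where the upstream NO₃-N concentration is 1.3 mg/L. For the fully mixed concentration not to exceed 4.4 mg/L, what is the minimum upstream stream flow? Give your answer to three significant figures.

Set C_mix = 4.4: (Q·1.300 + 3500·20.40) / (Q + 3500) = 4.4
→ Q = 3500·(20.40 − 4.4)/(4.4 − 1.300) = 18060 L/s.

18100 L/s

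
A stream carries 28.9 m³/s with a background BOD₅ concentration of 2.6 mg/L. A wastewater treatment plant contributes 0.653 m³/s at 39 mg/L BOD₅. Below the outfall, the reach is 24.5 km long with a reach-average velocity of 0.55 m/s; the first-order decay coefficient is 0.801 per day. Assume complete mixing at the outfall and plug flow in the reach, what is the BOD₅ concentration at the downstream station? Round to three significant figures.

2.25 mg/L

Flow-weighted average: C = (28.90·2.600 + 0.6530·39.00) / 29.55 = 100.6/29.55 = 3.404 mg/L.
Travel time t = 24.5·1000 / 0.55 = 44550 s = 12.37 h.
After decay, C = 3.404 × e^(−kt) = 3.404 × 0.6617 = 2.253 mg/L.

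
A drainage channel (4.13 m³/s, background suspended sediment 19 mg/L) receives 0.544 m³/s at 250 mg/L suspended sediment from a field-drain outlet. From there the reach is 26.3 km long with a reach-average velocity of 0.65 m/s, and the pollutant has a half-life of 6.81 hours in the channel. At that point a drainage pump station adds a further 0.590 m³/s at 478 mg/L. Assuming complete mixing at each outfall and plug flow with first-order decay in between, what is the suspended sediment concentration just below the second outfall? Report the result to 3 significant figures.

66.6 mg/L

Mixed concentration C = ΣQC/ΣQ = (4.130·19.00 + 0.5440·250.0) / 4.674 = 214.5/4.674 = 45.89 mg/L; combined flow 4.674 m³/s.
Travel time t = 26.3·1000 / 0.65 = 40460 s = 11.24 h.
Half-life 6.81 h → k = ln 2 / 6.81 = 0.1018 h⁻¹ = 2.443 d⁻¹.
Applying C = C₀e^(−kt): 45.89 × 0.3185 = 14.62 mg/L.
Second outfall: C = (4.674·14.62 + 0.5900·478.0)/5.264 = 66.55 mg/L.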